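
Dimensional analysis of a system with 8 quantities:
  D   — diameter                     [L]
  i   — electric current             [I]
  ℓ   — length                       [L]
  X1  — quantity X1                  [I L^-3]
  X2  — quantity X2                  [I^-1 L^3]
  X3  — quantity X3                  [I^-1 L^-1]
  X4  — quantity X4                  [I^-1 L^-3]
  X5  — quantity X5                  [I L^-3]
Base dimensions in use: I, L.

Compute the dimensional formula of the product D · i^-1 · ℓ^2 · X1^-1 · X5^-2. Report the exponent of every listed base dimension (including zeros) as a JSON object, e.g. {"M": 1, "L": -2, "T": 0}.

{"I": -4, "L": 12}

Write exponents as rows I,L / cols D,i,ℓ,X1,X2,X3,X4,X5:
  I: [ 0  1  0  1 -1 -1 -1  1]
  L: [ 1  0  1 -3  3 -1 -3 -3]
  [I]: (1)·0+(-1)·1+(2)·0+(-1)·1+(-2)·1 = -4
  [L]: (1)·1+(-1)·0+(2)·1+(-1)·-3+(-2)·-3 = 12
⇒ I^-4 L^12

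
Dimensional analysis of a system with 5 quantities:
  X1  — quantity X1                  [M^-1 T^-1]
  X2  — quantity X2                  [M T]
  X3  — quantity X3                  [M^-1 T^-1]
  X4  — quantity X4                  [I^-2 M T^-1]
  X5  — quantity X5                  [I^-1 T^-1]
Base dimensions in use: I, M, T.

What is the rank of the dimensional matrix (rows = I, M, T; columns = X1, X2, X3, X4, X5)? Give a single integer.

Exponent matrix [I,M,T] × [X1,X2,X3,X4,X5]:
  I: [ 0  0  0 -2 -1]
  M: [-1  1 -1  1  0]
  T: [-1  1 -1 -1 -1]
Row reduction gives pivot columns X1,X4; rank = 2

2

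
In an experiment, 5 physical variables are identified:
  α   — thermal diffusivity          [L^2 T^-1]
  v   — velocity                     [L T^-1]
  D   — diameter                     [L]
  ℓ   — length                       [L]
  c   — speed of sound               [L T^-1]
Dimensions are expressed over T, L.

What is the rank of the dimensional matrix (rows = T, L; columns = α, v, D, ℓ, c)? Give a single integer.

Dimensional matrix (T×L by α×v×D×ℓ×c):
  T: [-1 -1  0  0 -1]
  L: [ 2  1  1  1  1]
Echelon form has 2 nonzero rows (pivots: α,v)

2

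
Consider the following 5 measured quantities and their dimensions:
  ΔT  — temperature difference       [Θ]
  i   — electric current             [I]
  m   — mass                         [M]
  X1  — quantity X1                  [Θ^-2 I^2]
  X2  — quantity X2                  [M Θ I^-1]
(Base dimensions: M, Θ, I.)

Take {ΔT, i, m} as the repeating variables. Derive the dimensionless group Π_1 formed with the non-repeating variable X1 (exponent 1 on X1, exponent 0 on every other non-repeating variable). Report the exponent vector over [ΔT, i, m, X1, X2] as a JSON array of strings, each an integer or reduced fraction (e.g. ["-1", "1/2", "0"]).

Dimensional matrix (M×Θ×I by ΔT×i×m×X1×X2):
  M: [ 0  0  1  0  1]
  Θ: [ 1  0  0 -2  1]
  I: [ 0  1  0  2 -1]
RREF → pivots at {ΔT,i,m} ⇒ r = 3
Repeat: ΔT,i,m; free: X1,X2
RREF:
  r0: [   1    0    0   -2    1]
  r1: [   0    1    0    2   -1]
  r2: [   0    0    1    0    1]
Fix exponent of X1 at 1, X2 at 0; solve each RREF row for its pivot's exponent:
  r0: exp(ΔT) + (-2)·1 = 0 ⇒ exp(ΔT) = 2
  r1: exp(i) + (2)·1 = 0 ⇒ exp(i) = -2
  r2: exp(m) + (0)·1 = 0 ⇒ exp(m) = 0
Π_1 = ΔT^2 · i^-2 · X1

["2", "-2", "0", "1", "0"]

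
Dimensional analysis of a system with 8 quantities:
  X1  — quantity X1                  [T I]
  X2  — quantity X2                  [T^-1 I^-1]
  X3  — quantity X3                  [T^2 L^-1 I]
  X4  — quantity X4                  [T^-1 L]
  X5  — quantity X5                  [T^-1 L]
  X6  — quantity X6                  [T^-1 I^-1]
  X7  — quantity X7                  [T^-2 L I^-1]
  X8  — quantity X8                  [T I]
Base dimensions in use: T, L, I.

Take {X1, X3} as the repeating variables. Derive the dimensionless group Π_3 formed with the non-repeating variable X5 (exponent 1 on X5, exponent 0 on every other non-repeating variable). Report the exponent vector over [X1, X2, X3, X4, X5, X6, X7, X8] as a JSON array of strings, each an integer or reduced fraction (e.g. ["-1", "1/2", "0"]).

Exponent matrix [T,L,I] × [X1,X2,X3,X4,X5,X6,X7,X8]:
  T: [ 1 -1  2 -1 -1 -1 -2  1]
  L: [ 0  0 -1  1  1  0  1  0]
  I: [ 1 -1  1  0  0 -1 -1  1]
Row reduction gives pivot columns X1,X3; rank = 2
Repeat: X1,X3; free: X2,X4,X5,X6,X7,X8
RREF:
  r0: [   1   -1    0    1    1   -1    0    1]
  r1: [   0    0    1   -1   -1    0   -1    0]
  r2: [   0    0    0    0    0    0    0    0]
Fix exponent of X5 at 1, X2 at 0, X4 at 0, X6 at 0, X7 at 0, X8 at 0; solve each RREF row for its pivot's exponent:
  r0: exp(X1) + (1)·1 = 0 ⇒ exp(X1) = -1
  r1: exp(X3) + (-1)·1 = 0 ⇒ exp(X3) = 1
Π_3 = X1^-1 · X3 · X5

["-1", "0", "1", "0", "1", "0", "0", "0"]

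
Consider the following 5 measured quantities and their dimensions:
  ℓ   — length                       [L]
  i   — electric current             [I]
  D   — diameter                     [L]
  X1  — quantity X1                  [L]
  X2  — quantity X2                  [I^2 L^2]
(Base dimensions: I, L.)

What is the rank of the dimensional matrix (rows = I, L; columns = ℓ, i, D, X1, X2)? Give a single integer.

Dimensional matrix (I×L by ℓ×i×D×X1×X2):
  I: [ 0  1  0  0  2]
  L: [ 1  0  1  1  2]
RREF → pivots at {ℓ,i} ⇒ r = 2

2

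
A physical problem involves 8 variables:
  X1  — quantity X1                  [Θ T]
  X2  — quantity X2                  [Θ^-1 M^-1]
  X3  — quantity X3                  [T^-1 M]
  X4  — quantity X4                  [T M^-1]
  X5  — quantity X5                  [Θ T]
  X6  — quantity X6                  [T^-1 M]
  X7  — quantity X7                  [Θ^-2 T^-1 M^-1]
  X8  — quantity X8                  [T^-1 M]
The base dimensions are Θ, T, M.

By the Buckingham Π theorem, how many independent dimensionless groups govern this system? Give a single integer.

Dimensional matrix (Θ×T×M by X1×X2×X3×X4×X5×X6×X7×X8):
  Θ: [ 1 -1  0  0  1  0 -2  0]
  T: [ 1  0 -1  1  1 -1 -1 -1]
  M: [ 0 -1  1 -1  0  1 -1  1]
Echelon form has 2 nonzero rows (pivots: X1,X2)
n=8, r=2 ⇒ 6 dimensionless groups

6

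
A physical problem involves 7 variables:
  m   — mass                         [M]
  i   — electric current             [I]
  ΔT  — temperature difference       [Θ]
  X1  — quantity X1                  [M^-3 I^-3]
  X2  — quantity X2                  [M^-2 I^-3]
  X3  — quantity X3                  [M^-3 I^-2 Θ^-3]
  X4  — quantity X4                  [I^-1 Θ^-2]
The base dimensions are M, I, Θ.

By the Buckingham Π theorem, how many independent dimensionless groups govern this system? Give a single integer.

Dimensional matrix (M×I×Θ by m×i×ΔT×X1×X2×X3×X4):
  M: [ 1  0  0 -3 -2 -3  0]
  I: [ 0  1  0 -3 -3 -2 -1]
  Θ: [ 0  0  1  0  0 -3 -2]
Echelon form has 3 nonzero rows (pivots: m,i,ΔT)
7 vars − rank 3 = 4 Π groups

4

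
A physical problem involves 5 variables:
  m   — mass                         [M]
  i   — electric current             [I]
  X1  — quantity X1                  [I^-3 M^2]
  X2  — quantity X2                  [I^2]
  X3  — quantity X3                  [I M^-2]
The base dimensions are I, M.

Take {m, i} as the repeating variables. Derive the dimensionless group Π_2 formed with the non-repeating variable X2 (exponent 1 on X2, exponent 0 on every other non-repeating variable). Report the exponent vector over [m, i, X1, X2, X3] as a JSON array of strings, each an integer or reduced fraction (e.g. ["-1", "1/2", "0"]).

["0", "-2", "0", "1", "0"]

Exponent matrix [I,M] × [m,i,X1,X2,X3]:
  I: [ 0  1 -3  2  1]
  M: [ 1  0  2  0 -2]
Row reduction gives pivot columns m,i; rank = 2
Repeat: m,i; free: X1,X2,X3
RREF:
  r0: [   1    0    2    0   -2]
  r1: [   0    1   -3    2    1]
Fix exponent of X2 at 1, X1 at 0, X3 at 0; solve each RREF row for its pivot's exponent:
  r0: exp(m) + (0)·1 = 0 ⇒ exp(m) = 0
  r1: exp(i) + (2)·1 = 0 ⇒ exp(i) = -2
Π_2 = i^-2 · X2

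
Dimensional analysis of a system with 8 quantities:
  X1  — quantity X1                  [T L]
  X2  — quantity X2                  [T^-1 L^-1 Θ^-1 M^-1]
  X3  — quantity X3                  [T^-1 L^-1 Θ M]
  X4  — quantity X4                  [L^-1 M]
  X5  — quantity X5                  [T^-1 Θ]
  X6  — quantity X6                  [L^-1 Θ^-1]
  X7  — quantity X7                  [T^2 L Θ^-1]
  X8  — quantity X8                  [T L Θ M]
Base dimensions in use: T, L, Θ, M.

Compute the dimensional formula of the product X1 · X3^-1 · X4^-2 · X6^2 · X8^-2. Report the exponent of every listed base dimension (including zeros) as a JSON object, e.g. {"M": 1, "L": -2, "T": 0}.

{"T": 0, "L": 0, "Θ": -5, "M": -5}

Exponent matrix [T,L,Θ,M] × [X1,X2,X3,X4,X5,X6,X7,X8]:
  T: [ 1 -1 -1  0 -1  0  2  1]
  L: [ 1 -1 -1 -1  0 -1  1  1]
  Θ: [ 0 -1  1  0  1 -1 -1  1]
  M: [ 0 -1  1  1  0  0  0  1]
  [T]: (1)·1+(-1)·-1+(-2)·0+(2)·0+(-2)·1 = 0
  [L]: (1)·1+(-1)·-1+(-2)·-1+(2)·-1+(-2)·1 = 0
  [Θ]: (1)·0+(-1)·1+(-2)·0+(2)·-1+(-2)·1 = -5
  [M]: (1)·0+(-1)·1+(-2)·1+(2)·0+(-2)·1 = -5
⇒ Θ^-5 M^-5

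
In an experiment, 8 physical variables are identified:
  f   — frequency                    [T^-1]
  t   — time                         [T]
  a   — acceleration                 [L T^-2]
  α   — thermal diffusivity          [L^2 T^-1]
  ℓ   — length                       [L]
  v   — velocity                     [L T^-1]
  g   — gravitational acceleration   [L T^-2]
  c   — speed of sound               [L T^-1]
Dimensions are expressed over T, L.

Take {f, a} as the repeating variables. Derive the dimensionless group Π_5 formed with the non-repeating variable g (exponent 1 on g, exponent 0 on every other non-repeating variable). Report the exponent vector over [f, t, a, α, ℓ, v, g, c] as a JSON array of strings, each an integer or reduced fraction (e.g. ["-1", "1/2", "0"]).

Write exponents as rows T,L / cols f,t,a,α,ℓ,v,g,c:
  T: [-1  1 -2 -1  0 -1 -2 -1]
  L: [ 0  0  1  2  1  1  1  1]
Row reduction gives pivot columns f,a; rank = 2
Pivot set = {f,a}, free = {t,α,ℓ,v,g,c}
RREF:
  r0: [   1   -1    0   -3   -2   -1    0   -1]
  r1: [   0    0    1    2    1    1    1    1]
Fix exponent of g at 1, t at 0, α at 0, ℓ at 0, v at 0, c at 0; solve each RREF row for its pivot's exponent:
  r0: exp(f) + (0)·1 = 0 ⇒ exp(f) = 0
  r1: exp(a) + (1)·1 = 0 ⇒ exp(a) = -1
Π_5 = a^-1 · g

["0", "0", "-1", "0", "0", "0", "1", "0"]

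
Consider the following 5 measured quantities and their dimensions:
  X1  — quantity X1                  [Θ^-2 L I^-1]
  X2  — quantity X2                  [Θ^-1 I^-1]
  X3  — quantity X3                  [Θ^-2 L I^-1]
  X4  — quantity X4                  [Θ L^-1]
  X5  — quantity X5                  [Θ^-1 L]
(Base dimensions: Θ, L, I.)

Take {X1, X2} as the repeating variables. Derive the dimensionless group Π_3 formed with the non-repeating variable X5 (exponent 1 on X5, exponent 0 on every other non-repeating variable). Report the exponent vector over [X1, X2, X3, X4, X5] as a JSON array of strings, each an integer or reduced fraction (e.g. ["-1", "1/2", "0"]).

["-1", "1", "0", "0", "1"]

Exponent matrix [Θ,L,I] × [X1,X2,X3,X4,X5]:
  Θ: [-2 -1 -2  1 -1]
  L: [ 1  0  1 -1  1]
  I: [-1 -1 -1  0  0]
RREF → pivots at {X1,X2} ⇒ r = 2
Repeat: X1,X2; free: X3,X4,X5
RREF:
  r0: [   1    0    1   -1    1]
  r1: [   0    1    0    1   -1]
  r2: [   0    0    0    0    0]
Fix exponent of X5 at 1, X3 at 0, X4 at 0; solve each RREF row for its pivot's exponent:
  r0: exp(X1) + (1)·1 = 0 ⇒ exp(X1) = -1
  r1: exp(X2) + (-1)·1 = 0 ⇒ exp(X2) = 1
Π_3 = X1^-1 · X2 · X5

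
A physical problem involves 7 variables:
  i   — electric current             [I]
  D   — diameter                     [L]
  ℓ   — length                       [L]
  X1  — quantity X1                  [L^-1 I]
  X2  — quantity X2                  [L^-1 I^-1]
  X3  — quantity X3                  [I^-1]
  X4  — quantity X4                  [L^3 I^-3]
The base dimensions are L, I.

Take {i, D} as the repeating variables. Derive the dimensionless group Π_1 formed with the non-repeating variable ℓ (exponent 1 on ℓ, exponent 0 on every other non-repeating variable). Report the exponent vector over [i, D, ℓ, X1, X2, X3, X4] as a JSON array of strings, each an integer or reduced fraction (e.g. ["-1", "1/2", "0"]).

["0", "-1", "1", "0", "0", "0", "0"]

Write exponents as rows L,I / cols i,D,ℓ,X1,X2,X3,X4:
  L: [ 0  1  1 -1 -1  0  3]
  I: [ 1  0  0  1 -1 -1 -3]
Echelon form has 2 nonzero rows (pivots: i,D)
Pivot set = {i,D}, free = {ℓ,X1,X2,X3,X4}
RREF:
  r0: [   1    0    0    1   -1   -1   -3]
  r1: [   0    1    1   -1   -1    0    3]
Fix exponent of ℓ at 1, X1 at 0, X2 at 0, X3 at 0, X4 at 0; solve each RREF row for its pivot's exponent:
  r0: exp(i) + (0)·1 = 0 ⇒ exp(i) = 0
  r1: exp(D) + (1)·1 = 0 ⇒ exp(D) = -1
Π_1 = D^-1 · ℓ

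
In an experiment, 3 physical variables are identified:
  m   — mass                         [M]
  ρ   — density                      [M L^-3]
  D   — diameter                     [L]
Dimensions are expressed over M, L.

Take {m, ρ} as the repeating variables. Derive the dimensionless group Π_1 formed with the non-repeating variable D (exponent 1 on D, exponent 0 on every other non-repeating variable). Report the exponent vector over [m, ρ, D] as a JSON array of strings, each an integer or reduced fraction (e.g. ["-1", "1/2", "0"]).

["-1/3", "1/3", "1"]

Dimensional matrix (M×L by m×ρ×D):
  M: [ 1  1  0]
  L: [ 0 -3  1]
RREF → pivots at {m,ρ} ⇒ r = 2
Repeat: m,ρ; free: D
RREF:
  r0: [   1    0  1/3]
  r1: [   0    1 -1/3]
Fix exponent of D at 1; solve each RREF row for its pivot's exponent:
  r0: exp(m) + (1/3)·1 = 0 ⇒ exp(m) = -1/3
  r1: exp(ρ) + (-1/3)·1 = 0 ⇒ exp(ρ) = 1/3
Π_1 = m^(-1/3) · ρ^(1/3) · D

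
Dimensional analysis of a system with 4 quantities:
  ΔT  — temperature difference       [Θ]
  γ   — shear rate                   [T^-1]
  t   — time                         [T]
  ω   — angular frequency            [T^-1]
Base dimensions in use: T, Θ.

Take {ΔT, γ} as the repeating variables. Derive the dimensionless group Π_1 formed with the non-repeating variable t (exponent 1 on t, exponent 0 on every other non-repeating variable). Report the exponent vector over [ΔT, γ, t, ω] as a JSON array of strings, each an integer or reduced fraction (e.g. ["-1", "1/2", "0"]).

Exponent matrix [T,Θ] × [ΔT,γ,t,ω]:
  T: [ 0 -1  1 -1]
  Θ: [ 1  0  0  0]
Echelon form has 2 nonzero rows (pivots: ΔT,γ)
Repeat: ΔT,γ; free: t,ω
RREF:
  r0: [   1    0    0    0]
  r1: [   0    1   -1    1]
Fix exponent of t at 1, ω at 0; solve each RREF row for its pivot's exponent:
  r0: exp(ΔT) + (0)·1 = 0 ⇒ exp(ΔT) = 0
  r1: exp(γ) + (-1)·1 = 0 ⇒ exp(γ) = 1
Π_1 = γ · t

["0", "1", "1", "0"]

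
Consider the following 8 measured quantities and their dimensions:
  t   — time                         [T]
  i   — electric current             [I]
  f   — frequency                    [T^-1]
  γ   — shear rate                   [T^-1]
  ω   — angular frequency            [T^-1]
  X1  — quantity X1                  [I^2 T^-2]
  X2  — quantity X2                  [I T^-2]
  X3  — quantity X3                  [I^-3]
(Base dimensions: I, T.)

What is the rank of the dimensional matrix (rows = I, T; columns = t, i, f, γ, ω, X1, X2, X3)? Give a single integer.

Exponent matrix [I,T] × [t,i,f,γ,ω,X1,X2,X3]:
  I: [ 0  1  0  0  0  2  1 -3]
  T: [ 1  0 -1 -1 -1 -2 -2  0]
RREF → pivots at {t,i} ⇒ r = 2

2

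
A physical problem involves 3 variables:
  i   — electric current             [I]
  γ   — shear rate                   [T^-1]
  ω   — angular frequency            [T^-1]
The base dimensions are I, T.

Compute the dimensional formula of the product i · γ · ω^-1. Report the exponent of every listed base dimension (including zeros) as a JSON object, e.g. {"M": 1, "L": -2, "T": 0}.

Dimensional matrix (I×T by i×γ×ω):
  I: [ 1  0  0]
  T: [ 0 -1 -1]
  [I]: (1)·1+(1)·0+(-1)·0 = 1
  [T]: (1)·0+(1)·-1+(-1)·-1 = 0
⇒ I

{"I": 1, "T": 0}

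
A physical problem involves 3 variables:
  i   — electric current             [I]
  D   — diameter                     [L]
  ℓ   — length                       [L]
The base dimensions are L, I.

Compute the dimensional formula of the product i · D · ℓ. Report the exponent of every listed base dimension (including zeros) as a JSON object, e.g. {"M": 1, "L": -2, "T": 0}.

Dimensional matrix (L×I by i×D×ℓ):
  L: [ 0  1  1]
  I: [ 1  0  0]
  [L]: (1)·0+(1)·1+(1)·1 = 2
  [I]: (1)·1+(1)·0+(1)·0 = 1
⇒ L^2 I

{"L": 2, "I": 1}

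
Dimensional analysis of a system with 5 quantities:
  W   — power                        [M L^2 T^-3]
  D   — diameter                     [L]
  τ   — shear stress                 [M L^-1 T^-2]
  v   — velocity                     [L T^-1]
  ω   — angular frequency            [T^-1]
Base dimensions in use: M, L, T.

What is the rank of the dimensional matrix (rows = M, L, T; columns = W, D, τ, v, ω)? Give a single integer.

Exponent matrix [M,L,T] × [W,D,τ,v,ω]:
  M: [ 1  0  1  0  0]
  L: [ 2  1 -1  1  0]
  T: [-3  0 -2 -1 -1]
Echelon form has 3 nonzero rows (pivots: W,D,τ)

3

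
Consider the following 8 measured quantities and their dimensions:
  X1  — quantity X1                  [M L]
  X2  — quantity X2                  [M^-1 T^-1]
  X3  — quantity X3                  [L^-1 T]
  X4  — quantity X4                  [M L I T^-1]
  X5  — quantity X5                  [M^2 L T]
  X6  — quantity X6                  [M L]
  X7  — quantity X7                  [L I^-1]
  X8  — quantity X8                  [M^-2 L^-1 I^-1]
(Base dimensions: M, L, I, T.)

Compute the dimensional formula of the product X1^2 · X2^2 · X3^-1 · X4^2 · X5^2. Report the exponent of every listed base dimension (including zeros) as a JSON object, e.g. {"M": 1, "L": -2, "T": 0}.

Dimensional matrix (M×L×I×T by X1×X2×X3×X4×X5×X6×X7×X8):
  M: [ 1 -1  0  1  2  1  0 -2]
  L: [ 1  0 -1  1  1  1  1 -1]
  I: [ 0  0  0  1  0  0 -1 -1]
  T: [ 0 -1  1 -1  1  0  0  0]
  [M]: (2)·1+(2)·-1+(-1)·0+(2)·1+(2)·2 = 6
  [L]: (2)·1+(2)·0+(-1)·-1+(2)·1+(2)·1 = 7
  [I]: (2)·0+(2)·0+(-1)·0+(2)·1+(2)·0 = 2
  [T]: (2)·0+(2)·-1+(-1)·1+(2)·-1+(2)·1 = -3
⇒ M^6 L^7 I^2 T^-3

{"M": 6, "L": 7, "I": 2, "T": -3}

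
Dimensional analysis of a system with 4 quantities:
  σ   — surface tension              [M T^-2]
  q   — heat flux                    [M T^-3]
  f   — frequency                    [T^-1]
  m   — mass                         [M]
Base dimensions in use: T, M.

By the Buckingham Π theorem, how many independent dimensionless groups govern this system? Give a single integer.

2

Exponent matrix [T,M] × [σ,q,f,m]:
  T: [-2 -3 -1  0]
  M: [ 1  1  0  1]
Row reduction gives pivot columns σ,q; rank = 2
n=4, r=2 ⇒ 2 dimensionless groups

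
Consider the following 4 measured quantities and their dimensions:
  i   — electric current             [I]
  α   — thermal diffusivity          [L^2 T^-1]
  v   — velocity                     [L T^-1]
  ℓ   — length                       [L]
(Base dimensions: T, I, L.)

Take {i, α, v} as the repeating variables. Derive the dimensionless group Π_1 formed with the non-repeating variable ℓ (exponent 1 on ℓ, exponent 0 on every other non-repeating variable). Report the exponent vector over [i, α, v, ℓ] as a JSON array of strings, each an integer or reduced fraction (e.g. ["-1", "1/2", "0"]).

Exponent matrix [T,I,L] × [i,α,v,ℓ]:
  T: [ 0 -1 -1  0]
  I: [ 1  0  0  0]
  L: [ 0  2  1  1]
RREF → pivots at {i,α,v} ⇒ r = 3
Pivot set = {i,α,v}, free = {ℓ}
RREF:
  r0: [   1    0    0    0]
  r1: [   0    1    0    1]
  r2: [   0    0    1   -1]
Fix exponent of ℓ at 1; solve each RREF row for its pivot's exponent:
  r0: exp(i) + (0)·1 = 0 ⇒ exp(i) = 0
  r1: exp(α) + (1)·1 = 0 ⇒ exp(α) = -1
  r2: exp(v) + (-1)·1 = 0 ⇒ exp(v) = 1
Π_1 = α^-1 · v · ℓ

["0", "-1", "1", "1"]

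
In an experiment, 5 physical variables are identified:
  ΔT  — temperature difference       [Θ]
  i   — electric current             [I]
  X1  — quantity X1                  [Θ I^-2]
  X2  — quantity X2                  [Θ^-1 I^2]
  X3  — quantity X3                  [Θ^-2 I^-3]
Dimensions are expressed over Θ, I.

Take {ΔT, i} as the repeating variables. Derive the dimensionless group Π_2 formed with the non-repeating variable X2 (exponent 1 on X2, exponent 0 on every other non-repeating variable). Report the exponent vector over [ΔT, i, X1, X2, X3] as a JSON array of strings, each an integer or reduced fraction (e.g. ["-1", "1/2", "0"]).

["1", "-2", "0", "1", "0"]

Exponent matrix [Θ,I] × [ΔT,i,X1,X2,X3]:
  Θ: [ 1  0  1 -1 -2]
  I: [ 0  1 -2  2 -3]
Row reduction gives pivot columns ΔT,i; rank = 2
Pivot set = {ΔT,i}, free = {X1,X2,X3}
RREF:
  r0: [   1    0    1   -1   -2]
  r1: [   0    1   -2    2   -3]
Fix exponent of X2 at 1, X1 at 0, X3 at 0; solve each RREF row for its pivot's exponent:
  r0: exp(ΔT) + (-1)·1 = 0 ⇒ exp(ΔT) = 1
  r1: exp(i) + (2)·1 = 0 ⇒ exp(i) = -2
Π_2 = ΔT · i^-2 · X2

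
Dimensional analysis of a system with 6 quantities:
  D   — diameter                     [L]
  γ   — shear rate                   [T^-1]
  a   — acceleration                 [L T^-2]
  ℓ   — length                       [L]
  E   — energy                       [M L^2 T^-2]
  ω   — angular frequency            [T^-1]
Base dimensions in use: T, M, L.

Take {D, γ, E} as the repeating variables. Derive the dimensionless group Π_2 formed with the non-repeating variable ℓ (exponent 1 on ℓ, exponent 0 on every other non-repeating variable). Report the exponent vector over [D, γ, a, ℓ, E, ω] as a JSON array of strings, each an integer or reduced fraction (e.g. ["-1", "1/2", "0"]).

Write exponents as rows T,M,L / cols D,γ,a,ℓ,E,ω:
  T: [ 0 -1 -2  0 -2 -1]
  M: [ 0  0  0  0  1  0]
  L: [ 1  0  1  1  2  0]
RREF → pivots at {D,γ,E} ⇒ r = 3
Repeat: D,γ,E; free: a,ℓ,ω
RREF:
  r0: [   1    0    1    1    0    0]
  r1: [   0    1    2    0    0    1]
  r2: [   0    0    0    0    1    0]
Fix exponent of ℓ at 1, a at 0, ω at 0; solve each RREF row for its pivot's exponent:
  r0: exp(D) + (1)·1 = 0 ⇒ exp(D) = -1
  r1: exp(γ) + (0)·1 = 0 ⇒ exp(γ) = 0
  r2: exp(E) + (0)·1 = 0 ⇒ exp(E) = 0
Π_2 = D^-1 · ℓ

["-1", "0", "0", "1", "0", "0"]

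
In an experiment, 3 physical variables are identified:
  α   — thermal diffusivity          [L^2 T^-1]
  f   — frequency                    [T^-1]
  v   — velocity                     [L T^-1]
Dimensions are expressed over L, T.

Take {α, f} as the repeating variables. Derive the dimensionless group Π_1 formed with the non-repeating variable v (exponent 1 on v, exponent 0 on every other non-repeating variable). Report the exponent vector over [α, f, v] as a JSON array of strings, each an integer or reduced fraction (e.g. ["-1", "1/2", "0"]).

["-1/2", "-1/2", "1"]

Dimensional matrix (L×T by α×f×v):
  L: [ 2  0  1]
  T: [-1 -1 -1]
Row reduction gives pivot columns α,f; rank = 2
Pivot set = {α,f}, free = {v}
RREF:
  r0: [   1    0  1/2]
  r1: [   0    1  1/2]
Fix exponent of v at 1; solve each RREF row for its pivot's exponent:
  r0: exp(α) + (1/2)·1 = 0 ⇒ exp(α) = -1/2
  r1: exp(f) + (1/2)·1 = 0 ⇒ exp(f) = -1/2
Π_1 = α^(-1/2) · f^(-1/2) · v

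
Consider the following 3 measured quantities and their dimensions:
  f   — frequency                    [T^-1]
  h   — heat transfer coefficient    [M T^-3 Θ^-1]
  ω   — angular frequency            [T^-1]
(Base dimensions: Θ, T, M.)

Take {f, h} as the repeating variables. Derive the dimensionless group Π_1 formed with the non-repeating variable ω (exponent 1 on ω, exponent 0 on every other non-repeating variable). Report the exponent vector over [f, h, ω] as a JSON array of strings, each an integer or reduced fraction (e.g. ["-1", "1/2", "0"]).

["-1", "0", "1"]

Dimensional matrix (Θ×T×M by f×h×ω):
  Θ: [ 0 -1  0]
  T: [-1 -3 -1]
  M: [ 0  1  0]
Echelon form has 2 nonzero rows (pivots: f,h)
Repeat: f,h; free: ω
RREF:
  r0: [   1    0    1]
  r1: [   0    1    0]
  r2: [   0    0    0]
Fix exponent of ω at 1; solve each RREF row for its pivot's exponent:
  r0: exp(f) + (1)·1 = 0 ⇒ exp(f) = -1
  r1: exp(h) + (0)·1 = 0 ⇒ exp(h) = 0
Π_1 = f^-1 · ω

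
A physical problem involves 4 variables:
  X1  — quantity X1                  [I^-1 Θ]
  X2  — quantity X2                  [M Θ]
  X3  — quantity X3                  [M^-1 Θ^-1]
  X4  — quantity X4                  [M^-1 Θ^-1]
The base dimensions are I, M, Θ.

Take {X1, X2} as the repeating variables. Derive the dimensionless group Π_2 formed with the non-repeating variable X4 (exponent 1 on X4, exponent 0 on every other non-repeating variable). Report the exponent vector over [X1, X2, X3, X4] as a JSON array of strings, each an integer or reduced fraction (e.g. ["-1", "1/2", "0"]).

Exponent matrix [I,M,Θ] × [X1,X2,X3,X4]:
  I: [-1  0  0  0]
  M: [ 0  1 -1 -1]
  Θ: [ 1  1 -1 -1]
Echelon form has 2 nonzero rows (pivots: X1,X2)
Pivot set = {X1,X2}, free = {X3,X4}
RREF:
  r0: [   1    0    0    0]
  r1: [   0    1   -1   -1]
  r2: [   0    0    0    0]
Fix exponent of X4 at 1, X3 at 0; solve each RREF row for its pivot's exponent:
  r0: exp(X1) + (0)·1 = 0 ⇒ exp(X1) = 0
  r1: exp(X2) + (-1)·1 = 0 ⇒ exp(X2) = 1
Π_2 = X2 · X4

["0", "1", "0", "1"]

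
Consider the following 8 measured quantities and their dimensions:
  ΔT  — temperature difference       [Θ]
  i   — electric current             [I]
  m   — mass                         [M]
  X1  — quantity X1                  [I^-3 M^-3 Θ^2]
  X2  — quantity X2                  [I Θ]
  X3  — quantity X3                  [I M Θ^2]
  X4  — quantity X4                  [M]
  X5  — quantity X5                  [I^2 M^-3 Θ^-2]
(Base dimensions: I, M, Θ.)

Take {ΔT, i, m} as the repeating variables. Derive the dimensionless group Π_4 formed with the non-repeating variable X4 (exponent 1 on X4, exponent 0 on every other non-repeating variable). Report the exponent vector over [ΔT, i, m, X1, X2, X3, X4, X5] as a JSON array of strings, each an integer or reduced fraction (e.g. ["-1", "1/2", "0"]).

Write exponents as rows I,M,Θ / cols ΔT,i,m,X1,X2,X3,X4,X5:
  I: [ 0  1  0 -3  1  1  0  2]
  M: [ 0  0  1 -3  0  1  1 -3]
  Θ: [ 1  0  0  2  1  2  0 -2]
Echelon form has 3 nonzero rows (pivots: ΔT,i,m)
Repeat: ΔT,i,m; free: X1,X2,X3,X4,X5
RREF:
  r0: [   1    0    0    2    1    2    0   -2]
  r1: [   0    1    0   -3    1    1    0    2]
  r2: [   0    0    1   -3    0    1    1   -3]
Fix exponent of X4 at 1, X1 at 0, X2 at 0, X3 at 0, X5 at 0; solve each RREF row for its pivot's exponent:
  r0: exp(ΔT) + (0)·1 = 0 ⇒ exp(ΔT) = 0
  r1: exp(i) + (0)·1 = 0 ⇒ exp(i) = 0
  r2: exp(m) + (1)·1 = 0 ⇒ exp(m) = -1
Π_4 = m^-1 · X4

["0", "0", "-1", "0", "0", "0", "1", "0"]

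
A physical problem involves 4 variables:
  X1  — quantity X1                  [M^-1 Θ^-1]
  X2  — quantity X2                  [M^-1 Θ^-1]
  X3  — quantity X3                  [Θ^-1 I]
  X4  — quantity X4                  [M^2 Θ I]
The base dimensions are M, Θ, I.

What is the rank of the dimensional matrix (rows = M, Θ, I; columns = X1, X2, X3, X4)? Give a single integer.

2

Exponent matrix [M,Θ,I] × [X1,X2,X3,X4]:
  M: [-1 -1  0  2]
  Θ: [-1 -1 -1  1]
  I: [ 0  0  1  1]
RREF → pivots at {X1,X3} ⇒ r = 2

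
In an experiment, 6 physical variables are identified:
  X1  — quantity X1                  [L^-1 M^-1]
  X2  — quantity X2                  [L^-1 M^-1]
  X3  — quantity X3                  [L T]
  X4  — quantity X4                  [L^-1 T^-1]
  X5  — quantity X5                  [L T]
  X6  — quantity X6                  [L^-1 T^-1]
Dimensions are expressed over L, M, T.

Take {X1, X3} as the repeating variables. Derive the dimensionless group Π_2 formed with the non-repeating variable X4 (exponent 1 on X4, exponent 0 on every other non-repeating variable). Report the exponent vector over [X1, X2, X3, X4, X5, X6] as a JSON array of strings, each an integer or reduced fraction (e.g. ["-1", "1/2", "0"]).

Write exponents as rows L,M,T / cols X1,X2,X3,X4,X5,X6:
  L: [-1 -1  1 -1  1 -1]
  M: [-1 -1  0  0  0  0]
  T: [ 0  0  1 -1  1 -1]
Echelon form has 2 nonzero rows (pivots: X1,X3)
Pivot set = {X1,X3}, free = {X2,X4,X5,X6}
RREF:
  r0: [   1    1    0    0    0    0]
  r1: [   0    0    1   -1    1   -1]
  r2: [   0    0    0    0    0    0]
Fix exponent of X4 at 1, X2 at 0, X5 at 0, X6 at 0; solve each RREF row for its pivot's exponent:
  r0: exp(X1) + (0)·1 = 0 ⇒ exp(X1) = 0
  r1: exp(X3) + (-1)·1 = 0 ⇒ exp(X3) = 1
Π_2 = X3 · X4

["0", "0", "1", "1", "0", "0"]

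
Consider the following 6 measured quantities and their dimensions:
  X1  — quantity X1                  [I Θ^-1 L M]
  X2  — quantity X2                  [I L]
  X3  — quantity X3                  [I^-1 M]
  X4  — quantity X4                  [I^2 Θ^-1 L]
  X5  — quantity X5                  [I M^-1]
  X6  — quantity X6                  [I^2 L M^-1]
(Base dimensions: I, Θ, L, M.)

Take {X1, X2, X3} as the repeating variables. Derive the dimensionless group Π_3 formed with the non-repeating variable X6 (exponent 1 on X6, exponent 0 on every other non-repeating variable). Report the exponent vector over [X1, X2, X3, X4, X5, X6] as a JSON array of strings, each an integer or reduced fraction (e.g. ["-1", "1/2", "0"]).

Write exponents as rows I,Θ,L,M / cols X1,X2,X3,X4,X5,X6:
  I: [ 1  1 -1  2  1  2]
  Θ: [-1  0  0 -1  0  0]
  L: [ 1  1  0  1  0  1]
  M: [ 1  0  1  0 -1 -1]
Row reduction gives pivot columns X1,X2,X3; rank = 3
Repeat: X1,X2,X3; free: X4,X5,X6
RREF:
  r0: [   1    0    0    1    0    0]
  r1: [   0    1    0    0    0    1]
  r2: [   0    0    1   -1   -1   -1]
  r3: [   0    0    0    0    0    0]
Fix exponent of X6 at 1, X4 at 0, X5 at 0; solve each RREF row for its pivot's exponent:
  r0: exp(X1) + (0)·1 = 0 ⇒ exp(X1) = 0
  r1: exp(X2) + (1)·1 = 0 ⇒ exp(X2) = -1
  r2: exp(X3) + (-1)·1 = 0 ⇒ exp(X3) = 1
Π_3 = X2^-1 · X3 · X6

["0", "-1", "1", "0", "0", "1"]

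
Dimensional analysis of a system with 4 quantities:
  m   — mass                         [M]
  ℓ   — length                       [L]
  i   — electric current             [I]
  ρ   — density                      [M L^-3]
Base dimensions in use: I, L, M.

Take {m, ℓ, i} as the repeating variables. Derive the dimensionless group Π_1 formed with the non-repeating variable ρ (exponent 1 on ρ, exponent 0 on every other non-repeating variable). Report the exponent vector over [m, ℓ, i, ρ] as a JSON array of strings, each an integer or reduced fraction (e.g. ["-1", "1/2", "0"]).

Exponent matrix [I,L,M] × [m,ℓ,i,ρ]:
  I: [ 0  0  1  0]
  L: [ 0  1  0 -3]
  M: [ 1  0  0  1]
Row reduction gives pivot columns m,ℓ,i; rank = 3
Repeat: m,ℓ,i; free: ρ
RREF:
  r0: [   1    0    0    1]
  r1: [   0    1    0   -3]
  r2: [   0    0    1    0]
Fix exponent of ρ at 1; solve each RREF row for its pivot's exponent:
  r0: exp(m) + (1)·1 = 0 ⇒ exp(m) = -1
  r1: exp(ℓ) + (-3)·1 = 0 ⇒ exp(ℓ) = 3
  r2: exp(i) + (0)·1 = 0 ⇒ exp(i) = 0
Π_1 = m^-1 · ℓ^3 · ρ

["-1", "3", "0", "1"]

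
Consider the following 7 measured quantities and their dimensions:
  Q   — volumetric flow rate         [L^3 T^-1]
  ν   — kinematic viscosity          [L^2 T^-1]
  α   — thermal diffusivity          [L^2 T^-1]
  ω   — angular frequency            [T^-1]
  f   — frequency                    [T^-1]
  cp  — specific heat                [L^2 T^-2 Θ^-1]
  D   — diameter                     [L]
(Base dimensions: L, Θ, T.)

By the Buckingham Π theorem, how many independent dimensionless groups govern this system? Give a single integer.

Dimensional matrix (L×Θ×T by Q×ν×α×ω×f×cp×D):
  L: [ 3  2  2  0  0  2  1]
  Θ: [ 0  0  0  0  0 -1  0]
  T: [-1 -1 -1 -1 -1 -2  0]
Echelon form has 3 nonzero rows (pivots: Q,ν,cp)
7 vars − rank 3 = 4 Π groups

4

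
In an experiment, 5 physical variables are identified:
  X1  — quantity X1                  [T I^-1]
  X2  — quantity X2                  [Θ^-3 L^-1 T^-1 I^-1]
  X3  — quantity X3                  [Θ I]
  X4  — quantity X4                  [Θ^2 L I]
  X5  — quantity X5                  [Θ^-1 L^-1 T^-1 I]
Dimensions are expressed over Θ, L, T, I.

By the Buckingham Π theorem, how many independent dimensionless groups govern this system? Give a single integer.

Exponent matrix [Θ,L,T,I] × [X1,X2,X3,X4,X5]:
  Θ: [ 0 -3  1  2 -1]
  L: [ 0 -1  0  1 -1]
  T: [ 1 -1  0  0 -1]
  I: [-1 -1  1  1  1]
Row reduction gives pivot columns X1,X2,X3; rank = 3
Π count = n − r = 5 − 3 = 2

2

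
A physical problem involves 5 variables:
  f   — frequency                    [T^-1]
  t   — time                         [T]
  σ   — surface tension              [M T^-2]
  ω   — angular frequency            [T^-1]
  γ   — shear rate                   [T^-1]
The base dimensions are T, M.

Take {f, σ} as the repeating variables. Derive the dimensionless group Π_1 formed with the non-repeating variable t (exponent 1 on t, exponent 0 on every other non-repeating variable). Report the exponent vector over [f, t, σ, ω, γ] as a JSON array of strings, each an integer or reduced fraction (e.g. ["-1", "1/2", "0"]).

["1", "1", "0", "0", "0"]

Exponent matrix [T,M] × [f,t,σ,ω,γ]:
  T: [-1  1 -2 -1 -1]
  M: [ 0  0  1  0  0]
RREF → pivots at {f,σ} ⇒ r = 2
Pivot set = {f,σ}, free = {t,ω,γ}
RREF:
  r0: [   1   -1    0    1    1]
  r1: [   0    0    1    0    0]
Fix exponent of t at 1, ω at 0, γ at 0; solve each RREF row for its pivot's exponent:
  r0: exp(f) + (-1)·1 = 0 ⇒ exp(f) = 1
  r1: exp(σ) + (0)·1 = 0 ⇒ exp(σ) = 0
Π_1 = f · t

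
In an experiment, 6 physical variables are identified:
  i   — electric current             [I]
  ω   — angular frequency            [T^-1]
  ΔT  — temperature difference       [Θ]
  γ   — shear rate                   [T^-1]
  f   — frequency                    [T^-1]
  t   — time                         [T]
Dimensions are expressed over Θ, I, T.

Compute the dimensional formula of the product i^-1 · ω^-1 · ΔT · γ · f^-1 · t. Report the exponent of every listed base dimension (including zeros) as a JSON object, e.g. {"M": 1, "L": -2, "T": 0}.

{"Θ": 1, "I": -1, "T": 2}

Exponent matrix [Θ,I,T] × [i,ω,ΔT,γ,f,t]:
  Θ: [ 0  0  1  0  0  0]
  I: [ 1  0  0  0  0  0]
  T: [ 0 -1  0 -1 -1  1]
  [Θ]: (-1)·0+(-1)·0+(1)·1+(1)·0+(-1)·0+(1)·0 = 1
  [I]: (-1)·1+(-1)·0+(1)·0+(1)·0+(-1)·0+(1)·0 = -1
  [T]: (-1)·0+(-1)·-1+(1)·0+(1)·-1+(-1)·-1+(1)·1 = 2
⇒ Θ I^-1 T^2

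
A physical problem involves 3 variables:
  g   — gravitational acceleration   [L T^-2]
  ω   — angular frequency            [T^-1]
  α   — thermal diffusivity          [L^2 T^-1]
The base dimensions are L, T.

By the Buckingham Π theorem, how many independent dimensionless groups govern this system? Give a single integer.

Exponent matrix [L,T] × [g,ω,α]:
  L: [ 1  0  2]
  T: [-2 -1 -1]
Row reduction gives pivot columns g,ω; rank = 2
n=3, r=2 ⇒ 1 dimensionless group

1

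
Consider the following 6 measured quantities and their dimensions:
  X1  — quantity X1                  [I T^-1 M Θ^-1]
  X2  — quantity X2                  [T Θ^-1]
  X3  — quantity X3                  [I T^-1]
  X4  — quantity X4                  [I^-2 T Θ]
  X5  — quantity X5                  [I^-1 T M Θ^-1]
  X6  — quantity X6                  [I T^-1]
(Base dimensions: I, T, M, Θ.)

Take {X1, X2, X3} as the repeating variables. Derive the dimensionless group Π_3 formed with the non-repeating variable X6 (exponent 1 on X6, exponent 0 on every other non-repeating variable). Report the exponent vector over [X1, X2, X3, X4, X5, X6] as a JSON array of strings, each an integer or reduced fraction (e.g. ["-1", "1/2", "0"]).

["0", "0", "-1", "0", "0", "1"]

Dimensional matrix (I×T×M×Θ by X1×X2×X3×X4×X5×X6):
  I: [ 1  0  1 -2 -1  1]
  T: [-1  1 -1  1  1 -1]
  M: [ 1  0  0  0  1  0]
  Θ: [-1 -1  0  1 -1  0]
Echelon form has 3 nonzero rows (pivots: X1,X2,X3)
Pivot set = {X1,X2,X3}, free = {X4,X5,X6}
RREF:
  r0: [   1    0    0    0    1    0]
  r1: [   0    1    0   -1    0    0]
  r2: [   0    0    1   -2   -2    1]
  r3: [   0    0    0    0    0    0]
Fix exponent of X6 at 1, X4 at 0, X5 at 0; solve each RREF row for its pivot's exponent:
  r0: exp(X1) + (0)·1 = 0 ⇒ exp(X1) = 0
  r1: exp(X2) + (0)·1 = 0 ⇒ exp(X2) = 0
  r2: exp(X3) + (1)·1 = 0 ⇒ exp(X3) = -1
Π_3 = X3^-1 · X6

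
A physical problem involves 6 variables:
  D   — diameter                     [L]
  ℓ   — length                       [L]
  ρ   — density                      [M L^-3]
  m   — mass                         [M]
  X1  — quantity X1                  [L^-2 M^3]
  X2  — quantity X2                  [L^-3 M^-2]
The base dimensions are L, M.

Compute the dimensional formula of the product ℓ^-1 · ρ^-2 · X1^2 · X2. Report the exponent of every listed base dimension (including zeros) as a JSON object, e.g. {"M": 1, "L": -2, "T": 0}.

Dimensional matrix (L×M by D×ℓ×ρ×m×X1×X2):
  L: [ 1  1 -3  0 -2 -3]
  M: [ 0  0  1  1  3 -2]
  [L]: (-1)·1+(-2)·-3+(2)·-2+(1)·-3 = -2
  [M]: (-1)·0+(-2)·1+(2)·3+(1)·-2 = 2
⇒ L^-2 M^2

{"L": -2, "M": 2}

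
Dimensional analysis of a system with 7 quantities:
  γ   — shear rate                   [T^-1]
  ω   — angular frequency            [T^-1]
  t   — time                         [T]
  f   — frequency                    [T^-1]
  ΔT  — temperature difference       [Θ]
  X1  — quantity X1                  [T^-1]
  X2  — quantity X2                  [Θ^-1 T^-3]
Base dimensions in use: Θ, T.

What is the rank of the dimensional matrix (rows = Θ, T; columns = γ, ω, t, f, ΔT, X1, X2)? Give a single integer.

Exponent matrix [Θ,T] × [γ,ω,t,f,ΔT,X1,X2]:
  Θ: [ 0  0  0  0  1  0 -1]
  T: [-1 -1  1 -1  0 -1 -3]
Row reduction gives pivot columns γ,ΔT; rank = 2

2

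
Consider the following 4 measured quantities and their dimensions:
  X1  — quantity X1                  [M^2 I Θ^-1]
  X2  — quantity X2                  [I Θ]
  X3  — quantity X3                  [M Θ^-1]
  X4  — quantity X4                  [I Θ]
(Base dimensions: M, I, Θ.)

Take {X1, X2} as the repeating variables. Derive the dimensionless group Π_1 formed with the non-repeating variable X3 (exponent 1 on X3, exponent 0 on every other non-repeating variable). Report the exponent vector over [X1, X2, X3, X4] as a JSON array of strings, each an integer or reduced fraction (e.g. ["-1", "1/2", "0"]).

Exponent matrix [M,I,Θ] × [X1,X2,X3,X4]:
  M: [ 2  0  1  0]
  I: [ 1  1  0  1]
  Θ: [-1  1 -1  1]
Echelon form has 2 nonzero rows (pivots: X1,X2)
Repeat: X1,X2; free: X3,X4
RREF:
  r0: [   1    0  1/2    0]
  r1: [   0    1 -1/2    1]
  r2: [   0    0    0    0]
Fix exponent of X3 at 1, X4 at 0; solve each RREF row for its pivot's exponent:
  r0: exp(X1) + (1/2)·1 = 0 ⇒ exp(X1) = -1/2
  r1: exp(X2) + (-1/2)·1 = 0 ⇒ exp(X2) = 1/2
Π_1 = X1^(-1/2) · X2^(1/2) · X3

["-1/2", "1/2", "1", "0"]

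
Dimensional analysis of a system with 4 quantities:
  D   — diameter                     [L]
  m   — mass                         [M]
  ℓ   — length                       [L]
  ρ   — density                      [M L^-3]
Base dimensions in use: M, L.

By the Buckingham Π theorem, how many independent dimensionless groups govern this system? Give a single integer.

Write exponents as rows M,L / cols D,m,ℓ,ρ:
  M: [ 0  1  0  1]
  L: [ 1  0  1 -3]
Row reduction gives pivot columns D,m; rank = 2
Π count = n − r = 4 − 2 = 2

2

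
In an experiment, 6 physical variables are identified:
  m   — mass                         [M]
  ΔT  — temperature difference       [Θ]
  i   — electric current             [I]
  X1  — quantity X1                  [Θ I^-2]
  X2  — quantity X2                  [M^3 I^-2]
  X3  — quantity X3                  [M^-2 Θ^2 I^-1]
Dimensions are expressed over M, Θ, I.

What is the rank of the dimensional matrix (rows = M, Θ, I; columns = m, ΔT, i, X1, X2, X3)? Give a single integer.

3

Write exponents as rows M,Θ,I / cols m,ΔT,i,X1,X2,X3:
  M: [ 1  0  0  0  3 -2]
  Θ: [ 0  1  0  1  0  2]
  I: [ 0  0  1 -2 -2 -1]
Row reduction gives pivot columns m,ΔT,i; rank = 3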